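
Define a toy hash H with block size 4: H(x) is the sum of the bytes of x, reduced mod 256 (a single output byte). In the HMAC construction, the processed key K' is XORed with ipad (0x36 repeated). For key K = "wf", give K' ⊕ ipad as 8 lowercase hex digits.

41503636

Key "wf" = 77 66 is 2 bytes ≤ B = 4; zero-pad to 4 bytes: K' = 77 66 00 00.
XOR each byte with 0x36: 77⊕36=41, 66⊕36=50, 00⊕36=36, 00⊕36=36.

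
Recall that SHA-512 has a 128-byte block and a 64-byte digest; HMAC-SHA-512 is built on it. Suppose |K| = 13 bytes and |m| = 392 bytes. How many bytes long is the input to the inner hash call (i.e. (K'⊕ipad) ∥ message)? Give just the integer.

520

Key is 13 ≤ 128 bytes, zero-padded: |K'| = 128.
Inner input = (K'⊕ipad) ∥ m → 128 + 392 = 520 bytes.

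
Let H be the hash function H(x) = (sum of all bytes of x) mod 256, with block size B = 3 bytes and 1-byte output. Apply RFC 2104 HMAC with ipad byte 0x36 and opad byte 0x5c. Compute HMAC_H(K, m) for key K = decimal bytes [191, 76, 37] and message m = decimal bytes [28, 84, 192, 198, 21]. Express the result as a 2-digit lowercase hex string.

8d

Key decimal bytes [191, 76, 37] = bf 4c 25 is exactly B = 3 bytes: K' = bf 4c 25.
K' ⊕ ipad = 89 7a 13.  K' ⊕ opad = e3 10 79.
Inner input = (K'⊕ipad) ∥ m = 89 7a 13 ∥ 1c 54 c0 c6 15.
Inner hash: sum = 137+122+19+28+84+192+198+21 = 801; mod 256 = 33 → 21.
Outer input = (K'⊕opad) ∥ inner = e3 10 79 ∥ 21.
Outer hash (tag): sum = 227+16+121+33 = 397; mod 256 = 141 → 8d.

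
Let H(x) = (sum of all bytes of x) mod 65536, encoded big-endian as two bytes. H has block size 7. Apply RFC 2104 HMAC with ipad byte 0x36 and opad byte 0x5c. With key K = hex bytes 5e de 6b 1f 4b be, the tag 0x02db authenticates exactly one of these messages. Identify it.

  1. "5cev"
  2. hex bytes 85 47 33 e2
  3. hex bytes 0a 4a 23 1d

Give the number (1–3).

Key hex bytes 5e de 6b 1f 4b be is 6 bytes ≤ B = 7; zero-pad to 7 bytes: K' = 5e de 6b 1f 4b be 00.
K' ⊕ ipad = 68 e8 5d 29 7d 88 36; K' ⊕ opad = 02 82 37 43 17 e2 5c.
m1: inner = H(68 e8 5d 29 7d 88 36 35 63 65 76) = 04 84; tag = H(02 82 37 43 17 e2 5c 04 84) = 02db ← matches
m2: inner = H(68 e8 5d 29 7d 88 36 85 47 33 e2) = 04 f2; tag = H(02 82 37 43 17 e2 5c 04 f2) = 0349
m3: inner = H(68 e8 5d 29 7d 88 36 0a 4a 23 1d) = 03 a5; tag = H(02 82 37 43 17 e2 5c 03 a5) = 02fb

1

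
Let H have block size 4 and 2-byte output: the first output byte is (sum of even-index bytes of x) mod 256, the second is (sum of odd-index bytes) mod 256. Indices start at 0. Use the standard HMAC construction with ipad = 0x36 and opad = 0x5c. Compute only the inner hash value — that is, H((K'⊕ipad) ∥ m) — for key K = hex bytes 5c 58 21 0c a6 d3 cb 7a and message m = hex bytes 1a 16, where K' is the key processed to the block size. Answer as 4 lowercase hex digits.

28d3

Key hex bytes 5c 58 21 0c a6 d3 cb 7a is 8 bytes > B = 4, so hash it first: H(key) = ee b1, then zero-pad to 4 bytes: K' = ee b1 00 00.
K' ⊕ ipad = d8 87 36 36.
Inner input = d8 87 36 36 ∥ 1a 16.
Inner hash: even-index sum = 296 mod 256 = 40; odd-index sum = 211 mod 256 = 211 → 28 d3.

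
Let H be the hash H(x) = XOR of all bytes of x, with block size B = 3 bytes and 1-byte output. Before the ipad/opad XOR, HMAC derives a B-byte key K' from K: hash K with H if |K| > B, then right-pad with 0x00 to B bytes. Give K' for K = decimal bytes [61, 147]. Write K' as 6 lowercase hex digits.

3d9300

Key decimal bytes [61, 147] = 3d 93 is 2 bytes ≤ B = 3; zero-pad to 3 bytes: K' = 3d 93 00.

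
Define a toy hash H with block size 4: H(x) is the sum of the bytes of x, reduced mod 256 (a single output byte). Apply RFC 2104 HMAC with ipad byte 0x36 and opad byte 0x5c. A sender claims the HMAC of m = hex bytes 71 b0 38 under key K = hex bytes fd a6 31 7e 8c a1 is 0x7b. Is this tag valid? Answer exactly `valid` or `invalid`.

valid

Key hex bytes fd a6 31 7e 8c a1 is 6 bytes > B = 4, so hash it first: H(key) = 7f, then zero-pad to 4 bytes: K' = 7f 00 00 00.
K' ⊕ ipad = 49 36 36 36; K' ⊕ opad = 23 5c 5c 5c.
Inner hash: sum = 73+54+54+54+113+176+56 = 580; mod 256 = 68 → 44.
Outer hash (recomputed tag): sum = 35+92+92+92+68 = 379; mod 256 = 123 → 7b.
Recomputed tag = 7b; claimed = 7b → match.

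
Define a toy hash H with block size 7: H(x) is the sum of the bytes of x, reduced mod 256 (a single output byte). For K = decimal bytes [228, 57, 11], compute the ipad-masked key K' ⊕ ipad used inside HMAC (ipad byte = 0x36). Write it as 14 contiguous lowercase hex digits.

Key decimal bytes [228, 57, 11] = e4 39 0b is 3 bytes ≤ B = 7; zero-pad to 7 bytes: K' = e4 39 0b 00 00 00 00.
XOR each byte with 0x36: e4⊕36=d2, 39⊕36=0f, 0b⊕36=3d, 00⊕36=36, 00⊕36=36, 00⊕36=36, 00⊕36=36.

d20f3d36363636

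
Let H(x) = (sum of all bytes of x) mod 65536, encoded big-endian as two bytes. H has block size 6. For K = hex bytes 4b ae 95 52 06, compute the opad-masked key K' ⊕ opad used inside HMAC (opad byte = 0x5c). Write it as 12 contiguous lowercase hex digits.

Key hex bytes 4b ae 95 52 06 is 5 bytes ≤ B = 6; zero-pad to 6 bytes: K' = 4b ae 95 52 06 00.
XOR each byte with 0x5c: 4b⊕5c=17, ae⊕5c=f2, 95⊕5c=c9, 52⊕5c=0e, 06⊕5c=5a, 00⊕5c=5c.

17f2c90e5a5c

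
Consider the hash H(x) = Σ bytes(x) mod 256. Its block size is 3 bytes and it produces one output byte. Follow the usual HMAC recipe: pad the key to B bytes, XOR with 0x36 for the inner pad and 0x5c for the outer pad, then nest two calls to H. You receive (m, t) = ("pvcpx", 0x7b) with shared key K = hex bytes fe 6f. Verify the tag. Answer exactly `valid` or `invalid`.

invalid

Key hex bytes fe 6f is 2 bytes ≤ B = 3; zero-pad to 3 bytes: K' = fe 6f 00.
K' ⊕ ipad = c8 59 36; K' ⊕ opad = a2 33 5c.
Inner hash: sum = 200+89+54+112+118+99+112+120 = 904; mod 256 = 136 → 88.
Outer hash (recomputed tag): sum = 162+51+92+136 = 441; mod 256 = 185 → b9.
Recomputed tag = b9; claimed = 7b → mismatch.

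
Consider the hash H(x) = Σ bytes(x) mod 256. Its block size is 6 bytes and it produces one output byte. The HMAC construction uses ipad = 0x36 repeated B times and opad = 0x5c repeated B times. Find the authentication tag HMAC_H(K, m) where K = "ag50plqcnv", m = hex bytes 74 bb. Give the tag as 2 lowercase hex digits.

9d

Key "ag50plqcnv" = 61 67 35 30 70 6c 71 63 6e 76 is 10 bytes > B = 6, so hash it first: H(key) = c1, then zero-pad to 6 bytes: K' = c1 00 00 00 00 00.
K' ⊕ ipad = f7 36 36 36 36 36.  K' ⊕ opad = 9d 5c 5c 5c 5c 5c.
Inner input = (K'⊕ipad) ∥ m = f7 36 36 36 36 36 ∥ 74 bb.
Inner hash: sum = 247+54+54+54+54+54+116+187 = 820; mod 256 = 52 → 34.
Outer input = (K'⊕opad) ∥ inner = 9d 5c 5c 5c 5c 5c ∥ 34.
Outer hash (tag): sum = 157+92+92+92+92+92+52 = 669; mod 256 = 157 → 9d.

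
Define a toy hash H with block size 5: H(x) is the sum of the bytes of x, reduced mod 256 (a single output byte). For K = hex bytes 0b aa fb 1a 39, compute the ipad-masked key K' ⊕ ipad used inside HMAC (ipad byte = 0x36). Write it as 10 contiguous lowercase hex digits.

Key hex bytes 0b aa fb 1a 39 is exactly B = 5 bytes: K' = 0b aa fb 1a 39.
XOR each byte with 0x36: 0b⊕36=3d, aa⊕36=9c, fb⊕36=cd, 1a⊕36=2c, 39⊕36=0f.

3d9ccd2c0f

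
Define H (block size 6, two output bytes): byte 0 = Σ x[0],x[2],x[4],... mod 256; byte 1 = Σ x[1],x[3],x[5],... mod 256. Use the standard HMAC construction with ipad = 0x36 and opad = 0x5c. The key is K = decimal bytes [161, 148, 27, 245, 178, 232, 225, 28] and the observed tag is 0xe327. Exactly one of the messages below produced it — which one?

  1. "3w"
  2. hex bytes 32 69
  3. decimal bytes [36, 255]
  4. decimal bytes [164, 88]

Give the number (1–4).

1

Key decimal bytes [161, 148, 27, 245, 178, 232, 225, 28] = a1 94 1b f5 b2 e8 e1 1c is 8 bytes > B = 6, so hash it first: H(key) = 4f 8d, then zero-pad to 6 bytes: K' = 4f 8d 00 00 00 00.
K' ⊕ ipad = 79 bb 36 36 36 36; K' ⊕ opad = 13 d1 5c 5c 5c 5c.
m1: inner = H(79 bb 36 36 36 36 33 77) = 18 9e; tag = H(13 d1 5c 5c 5c 5c 18 9e) = e327 ← matches
m2: inner = H(79 bb 36 36 36 36 32 69) = 17 90; tag = H(13 d1 5c 5c 5c 5c 17 90) = e219
m3: inner = H(79 bb 36 36 36 36 24 ff) = 09 26; tag = H(13 d1 5c 5c 5c 5c 09 26) = d4af
m4: inner = H(79 bb 36 36 36 36 a4 58) = 89 7f; tag = H(13 d1 5c 5c 5c 5c 89 7f) = 5408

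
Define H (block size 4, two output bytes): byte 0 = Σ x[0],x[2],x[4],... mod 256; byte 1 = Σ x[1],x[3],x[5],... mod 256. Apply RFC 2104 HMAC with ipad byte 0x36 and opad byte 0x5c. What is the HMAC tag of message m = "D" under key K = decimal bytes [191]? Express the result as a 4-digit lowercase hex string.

Key decimal bytes [191] = bf is 1 byte ≤ B = 4; zero-pad to 4 bytes: K' = bf 00 00 00.
K' ⊕ ipad = 89 36 36 36.  K' ⊕ opad = e3 5c 5c 5c.
Inner input = (K'⊕ipad) ∥ m = 89 36 36 36 ∥ 44.
Inner hash: even-index sum = 259 mod 256 = 3; odd-index sum = 108 mod 256 = 108 → 03 6c.
Outer input = (K'⊕opad) ∥ inner = e3 5c 5c 5c ∥ 03 6c.
Outer hash (tag): even-index sum = 322 mod 256 = 66; odd-index sum = 292 mod 256 = 36 → 42 24.

4224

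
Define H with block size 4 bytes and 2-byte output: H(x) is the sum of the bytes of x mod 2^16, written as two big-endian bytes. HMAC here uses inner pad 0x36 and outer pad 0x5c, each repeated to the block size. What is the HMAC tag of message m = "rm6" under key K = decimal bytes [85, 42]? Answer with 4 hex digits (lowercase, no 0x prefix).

0139

Key decimal bytes [85, 42] = 55 2a is 2 bytes ≤ B = 4; zero-pad to 4 bytes: K' = 55 2a 00 00.
K' ⊕ ipad = 63 1c 36 36.  K' ⊕ opad = 09 76 5c 5c.
Inner input = (K'⊕ipad) ∥ m = 63 1c 36 36 ∥ 72 6d 36.
Inner hash: sum = 99+28+54+54+114+109+54 = 512 → 02 00.
Outer input = (K'⊕opad) ∥ inner = 09 76 5c 5c ∥ 02 00.
Outer hash (tag): sum = 9+118+92+92+2+0 = 313 → 01 39.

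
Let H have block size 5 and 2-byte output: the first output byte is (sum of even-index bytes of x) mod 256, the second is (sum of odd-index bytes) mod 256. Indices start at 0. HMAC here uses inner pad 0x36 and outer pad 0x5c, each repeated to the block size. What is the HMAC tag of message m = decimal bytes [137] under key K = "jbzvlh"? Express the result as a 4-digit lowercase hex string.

Key "jbzvlh" = 6a 62 7a 76 6c 68 is 6 bytes > B = 5, so hash it first: H(key) = 50 40, then zero-pad to 5 bytes: K' = 50 40 00 00 00.
K' ⊕ ipad = 66 76 36 36 36.  K' ⊕ opad = 0c 1c 5c 5c 5c.
Inner input = (K'⊕ipad) ∥ m = 66 76 36 36 36 ∥ 89.
Inner hash: even-index sum = 210 mod 256 = 210; odd-index sum = 309 mod 256 = 53 → d2 35.
Outer input = (K'⊕opad) ∥ inner = 0c 1c 5c 5c 5c ∥ d2 35.
Outer hash (tag): even-index sum = 249 mod 256 = 249; odd-index sum = 330 mod 256 = 74 → f9 4a.

f94a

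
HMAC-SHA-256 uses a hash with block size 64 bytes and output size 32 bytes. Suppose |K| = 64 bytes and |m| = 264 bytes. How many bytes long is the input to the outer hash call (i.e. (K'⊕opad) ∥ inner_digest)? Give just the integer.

96

Key is 64 ≤ 64 bytes, zero-padded: |K'| = 64.
Outer input = (K'⊕opad) ∥ H(inner) → 64 + 32 = 96 bytes.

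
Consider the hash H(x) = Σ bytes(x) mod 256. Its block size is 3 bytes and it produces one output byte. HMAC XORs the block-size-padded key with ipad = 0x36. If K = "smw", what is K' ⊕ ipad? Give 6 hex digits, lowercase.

455b41

Key "smw" = 73 6d 77 is exactly B = 3 bytes: K' = 73 6d 77.
XOR each byte with 0x36: 73⊕36=45, 6d⊕36=5b, 77⊕36=41.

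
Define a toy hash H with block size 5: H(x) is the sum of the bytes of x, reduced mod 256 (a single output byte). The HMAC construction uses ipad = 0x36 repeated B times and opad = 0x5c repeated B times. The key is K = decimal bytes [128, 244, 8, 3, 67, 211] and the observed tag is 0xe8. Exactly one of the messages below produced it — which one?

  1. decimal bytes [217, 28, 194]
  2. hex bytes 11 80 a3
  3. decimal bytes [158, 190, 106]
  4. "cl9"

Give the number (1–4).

2

Key decimal bytes [128, 244, 8, 3, 67, 211] = 80 f4 08 03 43 d3 is 6 bytes > B = 5, so hash it first: H(key) = 95, then zero-pad to 5 bytes: K' = 95 00 00 00 00.
K' ⊕ ipad = a3 36 36 36 36; K' ⊕ opad = c9 5c 5c 5c 5c.
m1: inner = H(a3 36 36 36 36 d9 1c c2) = 32; tag = H(c9 5c 5c 5c 5c 32) = 6b
m2: inner = H(a3 36 36 36 36 11 80 a3) = af; tag = H(c9 5c 5c 5c 5c af) = e8 ← matches
m3: inner = H(a3 36 36 36 36 9e be 6a) = 41; tag = H(c9 5c 5c 5c 5c 41) = 7a
m4: inner = H(a3 36 36 36 36 63 6c 39) = 83; tag = H(c9 5c 5c 5c 5c 83) = bc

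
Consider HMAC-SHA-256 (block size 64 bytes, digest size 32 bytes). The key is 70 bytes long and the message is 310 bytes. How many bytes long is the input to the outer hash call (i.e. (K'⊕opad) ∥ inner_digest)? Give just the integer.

Key is 70 > 64 bytes, so it is hashed to 32 bytes then zero-padded to 64: |K'| = 64.
Outer input = (K'⊕opad) ∥ H(inner) → 64 + 32 = 96 bytes.

96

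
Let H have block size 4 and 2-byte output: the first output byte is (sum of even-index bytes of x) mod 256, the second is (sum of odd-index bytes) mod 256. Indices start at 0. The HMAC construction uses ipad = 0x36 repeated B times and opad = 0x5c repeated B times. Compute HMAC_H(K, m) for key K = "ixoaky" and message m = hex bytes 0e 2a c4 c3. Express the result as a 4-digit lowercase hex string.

Key "ixoaky" = 69 78 6f 61 6b 79 is 6 bytes > B = 4, so hash it first: H(key) = 43 52, then zero-pad to 4 bytes: K' = 43 52 00 00.
K' ⊕ ipad = 75 64 36 36.  K' ⊕ opad = 1f 0e 5c 5c.
Inner input = (K'⊕ipad) ∥ m = 75 64 36 36 ∥ 0e 2a c4 c3.
Inner hash: even-index sum = 381 mod 256 = 125; odd-index sum = 391 mod 256 = 135 → 7d 87.
Outer input = (K'⊕opad) ∥ inner = 1f 0e 5c 5c ∥ 7d 87.
Outer hash (tag): even-index sum = 248 mod 256 = 248; odd-index sum = 241 mod 256 = 241 → f8 f1.

f8f1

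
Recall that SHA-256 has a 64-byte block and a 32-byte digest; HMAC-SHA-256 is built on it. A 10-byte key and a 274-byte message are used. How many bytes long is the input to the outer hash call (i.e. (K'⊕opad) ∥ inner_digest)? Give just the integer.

96

Key is 10 ≤ 64 bytes, zero-padded: |K'| = 64.
Outer input = (K'⊕opad) ∥ H(inner) → 64 + 32 = 96 bytes.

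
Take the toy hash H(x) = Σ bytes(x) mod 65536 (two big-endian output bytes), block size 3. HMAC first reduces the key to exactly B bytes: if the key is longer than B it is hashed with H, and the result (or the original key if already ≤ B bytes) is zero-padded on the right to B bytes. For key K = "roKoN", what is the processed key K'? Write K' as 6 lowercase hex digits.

01e900

|K| = 5 > B = 3, so first hash the key.
H(K): sum = 114+111+75+111+78 = 489 → 01 e9.
Zero-pad H(K) = 01 e9 to 3 bytes: K' = 01 e9 00.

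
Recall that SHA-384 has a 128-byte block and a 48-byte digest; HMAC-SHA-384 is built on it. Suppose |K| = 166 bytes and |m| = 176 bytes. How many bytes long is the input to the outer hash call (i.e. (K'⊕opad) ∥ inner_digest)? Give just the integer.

176

Key is 166 > 128 bytes, so it is hashed to 48 bytes then zero-padded to 128: |K'| = 128.
Outer input = (K'⊕opad) ∥ H(inner) → 128 + 48 = 176 bytes.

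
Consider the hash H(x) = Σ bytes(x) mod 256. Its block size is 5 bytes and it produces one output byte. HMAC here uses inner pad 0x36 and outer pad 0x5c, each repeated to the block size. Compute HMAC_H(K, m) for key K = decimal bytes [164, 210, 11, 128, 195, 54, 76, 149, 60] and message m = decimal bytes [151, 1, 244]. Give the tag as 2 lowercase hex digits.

40

Key decimal bytes [164, 210, 11, 128, 195, 54, 76, 149, 60] = a4 d2 0b 80 c3 36 4c 95 3c is 9 bytes > B = 5, so hash it first: H(key) = 17, then zero-pad to 5 bytes: K' = 17 00 00 00 00.
K' ⊕ ipad = 21 36 36 36 36.  K' ⊕ opad = 4b 5c 5c 5c 5c.
Inner input = (K'⊕ipad) ∥ m = 21 36 36 36 36 ∥ 97 01 f4.
Inner hash: sum = 33+54+54+54+54+151+1+244 = 645; mod 256 = 133 → 85.
Outer input = (K'⊕opad) ∥ inner = 4b 5c 5c 5c 5c ∥ 85.
Outer hash (tag): sum = 75+92+92+92+92+133 = 576; mod 256 = 64 → 40.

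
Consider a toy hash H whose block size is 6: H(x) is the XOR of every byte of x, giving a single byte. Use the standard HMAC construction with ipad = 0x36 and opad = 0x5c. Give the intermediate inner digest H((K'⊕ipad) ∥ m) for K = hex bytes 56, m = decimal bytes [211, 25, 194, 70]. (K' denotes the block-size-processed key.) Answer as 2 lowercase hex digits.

Key hex bytes 56 is 1 byte ≤ B = 6; zero-pad to 6 bytes: K' = 56 00 00 00 00 00.
K' ⊕ ipad = 60 36 36 36 36 36.
Inner input = 60 36 36 36 36 36 ∥ d3 19 c2 46.
Inner hash: XOR 60⊕36⊕36⊕36⊕36⊕36⊕d3⊕19⊕c2⊕46 = 18.

18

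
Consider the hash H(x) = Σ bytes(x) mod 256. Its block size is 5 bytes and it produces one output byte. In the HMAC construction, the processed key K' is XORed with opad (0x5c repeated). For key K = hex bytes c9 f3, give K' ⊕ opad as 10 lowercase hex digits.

95af5c5c5c

Key hex bytes c9 f3 is 2 bytes ≤ B = 5; zero-pad to 5 bytes: K' = c9 f3 00 00 00.
XOR each byte with 0x5c: c9⊕5c=95, f3⊕5c=af, 00⊕5c=5c, 00⊕5c=5c, 00⊕5c=5c.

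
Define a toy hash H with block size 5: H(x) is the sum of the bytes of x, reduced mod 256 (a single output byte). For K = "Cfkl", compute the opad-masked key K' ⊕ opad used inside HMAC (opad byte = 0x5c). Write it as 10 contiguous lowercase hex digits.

1f3a37305c

Key "Cfkl" = 43 66 6b 6c is 4 bytes ≤ B = 5; zero-pad to 5 bytes: K' = 43 66 6b 6c 00.
XOR each byte with 0x5c: 43⊕5c=1f, 66⊕5c=3a, 6b⊕5c=37, 6c⊕5c=30, 00⊕5c=5c.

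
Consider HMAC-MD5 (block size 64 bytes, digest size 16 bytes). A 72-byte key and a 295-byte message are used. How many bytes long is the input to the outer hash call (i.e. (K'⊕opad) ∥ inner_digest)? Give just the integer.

Key is 72 > 64 bytes, so it is hashed to 16 bytes then zero-padded to 64: |K'| = 64.
Outer input = (K'⊕opad) ∥ H(inner) → 64 + 16 = 80 bytes.

80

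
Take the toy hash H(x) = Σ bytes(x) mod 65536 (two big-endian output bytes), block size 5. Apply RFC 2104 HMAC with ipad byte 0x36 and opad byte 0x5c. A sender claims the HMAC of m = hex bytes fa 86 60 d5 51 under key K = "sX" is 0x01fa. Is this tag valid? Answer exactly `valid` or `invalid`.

Key "sX" = 73 58 is 2 bytes ≤ B = 5; zero-pad to 5 bytes: K' = 73 58 00 00 00.
K' ⊕ ipad = 45 6e 36 36 36; K' ⊕ opad = 2f 04 5c 5c 5c.
Inner hash: sum = 69+110+54+54+54+250+134+96+213+81 = 1115 → 04 5b.
Outer hash (recomputed tag): sum = 47+4+92+92+92+4+91 = 422 → 01 a6.
Recomputed tag = 01a6; claimed = 01fa → mismatch.

invalid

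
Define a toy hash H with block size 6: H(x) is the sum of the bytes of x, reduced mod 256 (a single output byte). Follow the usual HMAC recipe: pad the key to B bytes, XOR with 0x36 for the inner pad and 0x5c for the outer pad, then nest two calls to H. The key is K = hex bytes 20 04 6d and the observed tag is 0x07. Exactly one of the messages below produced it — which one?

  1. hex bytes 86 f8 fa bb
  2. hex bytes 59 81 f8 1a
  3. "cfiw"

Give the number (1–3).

3

Key hex bytes 20 04 6d is 3 bytes ≤ B = 6; zero-pad to 6 bytes: K' = 20 04 6d 00 00 00.
K' ⊕ ipad = 16 32 5b 36 36 36; K' ⊕ opad = 7c 58 31 5c 5c 5c.
m1: inner = H(16 32 5b 36 36 36 86 f8 fa bb) = 78; tag = H(7c 58 31 5c 5c 5c 78) = 91
m2: inner = H(16 32 5b 36 36 36 59 81 f8 1a) = 31; tag = H(7c 58 31 5c 5c 5c 31) = 4a
m3: inner = H(16 32 5b 36 36 36 63 66 69 77) = ee; tag = H(7c 58 31 5c 5c 5c ee) = 07 ← matches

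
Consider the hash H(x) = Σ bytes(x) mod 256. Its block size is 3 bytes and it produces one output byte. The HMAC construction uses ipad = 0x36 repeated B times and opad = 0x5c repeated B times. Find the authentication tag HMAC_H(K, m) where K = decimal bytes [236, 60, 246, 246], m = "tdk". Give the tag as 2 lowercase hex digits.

d1

Key decimal bytes [236, 60, 246, 246] = ec 3c f6 f6 is 4 bytes > B = 3, so hash it first: H(key) = 14, then zero-pad to 3 bytes: K' = 14 00 00.
K' ⊕ ipad = 22 36 36.  K' ⊕ opad = 48 5c 5c.
Inner input = (K'⊕ipad) ∥ m = 22 36 36 ∥ 74 64 6b.
Inner hash: sum = 34+54+54+116+100+107 = 465; mod 256 = 209 → d1.
Outer input = (K'⊕opad) ∥ inner = 48 5c 5c ∥ d1.
Outer hash (tag): sum = 72+92+92+209 = 465; mod 256 = 209 → d1.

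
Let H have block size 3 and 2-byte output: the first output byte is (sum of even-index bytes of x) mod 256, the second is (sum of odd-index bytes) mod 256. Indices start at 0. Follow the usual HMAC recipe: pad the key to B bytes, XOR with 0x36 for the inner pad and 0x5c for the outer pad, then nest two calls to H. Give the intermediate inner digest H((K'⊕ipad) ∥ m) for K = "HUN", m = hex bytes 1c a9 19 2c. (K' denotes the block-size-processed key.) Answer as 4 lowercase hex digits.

Key "HUN" = 48 55 4e is exactly B = 3 bytes: K' = 48 55 4e.
K' ⊕ ipad = 7e 63 78.
Inner input = 7e 63 78 ∥ 1c a9 19 2c.
Inner hash: even-index sum = 459 mod 256 = 203; odd-index sum = 152 mod 256 = 152 → cb 98.

cb98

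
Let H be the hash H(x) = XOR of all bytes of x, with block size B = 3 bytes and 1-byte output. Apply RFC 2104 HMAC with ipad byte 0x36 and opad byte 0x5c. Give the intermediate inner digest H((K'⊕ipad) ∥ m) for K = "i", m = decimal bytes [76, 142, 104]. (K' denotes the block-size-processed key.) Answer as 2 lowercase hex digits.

Key "i" = 69 is 1 byte ≤ B = 3; zero-pad to 3 bytes: K' = 69 00 00.
K' ⊕ ipad = 5f 36 36.
Inner input = 5f 36 36 ∥ 4c 8e 68.
Inner hash: XOR 5f⊕36⊕36⊕4c⊕8e⊕68 = f5.

f5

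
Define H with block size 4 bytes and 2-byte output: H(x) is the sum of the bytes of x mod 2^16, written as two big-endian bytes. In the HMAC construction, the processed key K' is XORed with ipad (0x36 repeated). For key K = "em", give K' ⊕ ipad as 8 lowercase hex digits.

535b3636

Key "em" = 65 6d is 2 bytes ≤ B = 4; zero-pad to 4 bytes: K' = 65 6d 00 00.
XOR each byte with 0x36: 65⊕36=53, 6d⊕36=5b, 00⊕36=36, 00⊕36=36.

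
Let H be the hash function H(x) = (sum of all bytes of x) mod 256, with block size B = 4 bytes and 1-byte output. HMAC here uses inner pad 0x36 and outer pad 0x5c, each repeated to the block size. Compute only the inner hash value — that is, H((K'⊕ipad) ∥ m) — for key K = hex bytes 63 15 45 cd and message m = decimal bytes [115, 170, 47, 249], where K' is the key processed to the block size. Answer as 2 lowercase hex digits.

Key hex bytes 63 15 45 cd is exactly B = 4 bytes: K' = 63 15 45 cd.
K' ⊕ ipad = 55 23 73 fb.
Inner input = 55 23 73 fb ∥ 73 aa 2f f9.
Inner hash: sum = 85+35+115+251+115+170+47+249 = 1067; mod 256 = 43 → 2b.

2b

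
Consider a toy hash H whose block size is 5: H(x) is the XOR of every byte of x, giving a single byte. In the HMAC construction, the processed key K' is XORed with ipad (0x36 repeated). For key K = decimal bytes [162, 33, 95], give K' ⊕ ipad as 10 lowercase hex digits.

9417693636

Key decimal bytes [162, 33, 95] = a2 21 5f is 3 bytes ≤ B = 5; zero-pad to 5 bytes: K' = a2 21 5f 00 00.
XOR each byte with 0x36: a2⊕36=94, 21⊕36=17, 5f⊕36=69, 00⊕36=36, 00⊕36=36.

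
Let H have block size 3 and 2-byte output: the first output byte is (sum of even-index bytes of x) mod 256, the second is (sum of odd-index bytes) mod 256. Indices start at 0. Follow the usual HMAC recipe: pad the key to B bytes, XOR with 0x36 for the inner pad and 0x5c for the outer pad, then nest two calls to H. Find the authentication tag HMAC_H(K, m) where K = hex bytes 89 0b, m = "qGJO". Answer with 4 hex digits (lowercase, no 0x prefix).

29e2

Key hex bytes 89 0b is 2 bytes ≤ B = 3; zero-pad to 3 bytes: K' = 89 0b 00.
K' ⊕ ipad = bf 3d 36.  K' ⊕ opad = d5 57 5c.
Inner input = (K'⊕ipad) ∥ m = bf 3d 36 ∥ 71 47 4a 4f.
Inner hash: even-index sum = 395 mod 256 = 139; odd-index sum = 248 mod 256 = 248 → 8b f8.
Outer input = (K'⊕opad) ∥ inner = d5 57 5c ∥ 8b f8.
Outer hash (tag): even-index sum = 553 mod 256 = 41; odd-index sum = 226 mod 256 = 226 → 29 e2.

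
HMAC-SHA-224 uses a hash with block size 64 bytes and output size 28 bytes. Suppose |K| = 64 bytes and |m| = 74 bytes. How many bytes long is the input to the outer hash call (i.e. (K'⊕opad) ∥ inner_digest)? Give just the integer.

Key is 64 ≤ 64 bytes, zero-padded: |K'| = 64.
Outer input = (K'⊕opad) ∥ H(inner) → 64 + 28 = 92 bytes.

92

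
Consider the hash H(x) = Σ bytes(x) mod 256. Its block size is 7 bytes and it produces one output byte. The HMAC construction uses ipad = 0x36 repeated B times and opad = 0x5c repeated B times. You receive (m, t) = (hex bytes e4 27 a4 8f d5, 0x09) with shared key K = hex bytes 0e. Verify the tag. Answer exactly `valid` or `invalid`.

Key hex bytes 0e is 1 byte ≤ B = 7; zero-pad to 7 bytes: K' = 0e 00 00 00 00 00 00.
K' ⊕ ipad = 38 36 36 36 36 36 36; K' ⊕ opad = 52 5c 5c 5c 5c 5c 5c.
Inner hash: sum = 56+54+54+54+54+54+54+228+39+164+143+213 = 1167; mod 256 = 143 → 8f.
Outer hash (recomputed tag): sum = 82+92+92+92+92+92+92+143 = 777; mod 256 = 9 → 09.
Recomputed tag = 09; claimed = 09 → match.

valid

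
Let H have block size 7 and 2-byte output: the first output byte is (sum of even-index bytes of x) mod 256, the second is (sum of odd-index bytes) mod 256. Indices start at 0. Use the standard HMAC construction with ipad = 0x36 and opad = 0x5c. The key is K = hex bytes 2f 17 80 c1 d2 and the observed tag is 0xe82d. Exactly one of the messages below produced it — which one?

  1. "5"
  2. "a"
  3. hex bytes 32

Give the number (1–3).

2

Key hex bytes 2f 17 80 c1 d2 is 5 bytes ≤ B = 7; zero-pad to 7 bytes: K' = 2f 17 80 c1 d2 00 00.
K' ⊕ ipad = 19 21 b6 f7 e4 36 36; K' ⊕ opad = 73 4b dc 9d 8e 5c 5c.
m1: inner = H(19 21 b6 f7 e4 36 36 35) = e9 83; tag = H(73 4b dc 9d 8e 5c 5c e9 83) = bc2d
m2: inner = H(19 21 b6 f7 e4 36 36 61) = e9 af; tag = H(73 4b dc 9d 8e 5c 5c e9 af) = e82d ← matches
m3: inner = H(19 21 b6 f7 e4 36 36 32) = e9 80; tag = H(73 4b dc 9d 8e 5c 5c e9 80) = b92d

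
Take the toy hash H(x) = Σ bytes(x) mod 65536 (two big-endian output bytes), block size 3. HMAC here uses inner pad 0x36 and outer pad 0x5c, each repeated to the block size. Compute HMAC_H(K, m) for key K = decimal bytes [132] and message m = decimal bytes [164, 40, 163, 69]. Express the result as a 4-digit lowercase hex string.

Key decimal bytes [132] = 84 is 1 byte ≤ B = 3; zero-pad to 3 bytes: K' = 84 00 00.
K' ⊕ ipad = b2 36 36.  K' ⊕ opad = d8 5c 5c.
Inner input = (K'⊕ipad) ∥ m = b2 36 36 ∥ a4 28 a3 45.
Inner hash: sum = 178+54+54+164+40+163+69 = 722 → 02 d2.
Outer input = (K'⊕opad) ∥ inner = d8 5c 5c ∥ 02 d2.
Outer hash (tag): sum = 216+92+92+2+210 = 612 → 02 64.

0264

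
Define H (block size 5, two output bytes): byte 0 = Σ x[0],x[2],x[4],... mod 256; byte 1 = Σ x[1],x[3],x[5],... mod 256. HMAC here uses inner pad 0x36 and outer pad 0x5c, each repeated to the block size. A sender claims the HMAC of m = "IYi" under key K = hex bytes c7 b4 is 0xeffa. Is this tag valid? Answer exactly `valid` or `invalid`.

invalid

Key hex bytes c7 b4 is 2 bytes ≤ B = 5; zero-pad to 5 bytes: K' = c7 b4 00 00 00.
K' ⊕ ipad = f1 82 36 36 36; K' ⊕ opad = 9b e8 5c 5c 5c.
Inner hash: even-index sum = 438 mod 256 = 182; odd-index sum = 362 mod 256 = 106 → b6 6a.
Outer hash (recomputed tag): even-index sum = 445 mod 256 = 189; odd-index sum = 506 mod 256 = 250 → bd fa.
Recomputed tag = bdfa; claimed = effa → mismatch.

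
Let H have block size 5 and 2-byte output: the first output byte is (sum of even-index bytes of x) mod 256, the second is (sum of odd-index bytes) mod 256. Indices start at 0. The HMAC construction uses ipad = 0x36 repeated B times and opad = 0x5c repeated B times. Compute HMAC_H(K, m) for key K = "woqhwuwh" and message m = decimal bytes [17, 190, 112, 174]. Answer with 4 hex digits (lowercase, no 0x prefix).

7bfc

Key "woqhwuwh" = 77 6f 71 68 77 75 77 68 is 8 bytes > B = 5, so hash it first: H(key) = d6 b4, then zero-pad to 5 bytes: K' = d6 b4 00 00 00.
K' ⊕ ipad = e0 82 36 36 36.  K' ⊕ opad = 8a e8 5c 5c 5c.
Inner input = (K'⊕ipad) ∥ m = e0 82 36 36 36 ∥ 11 be 70 ae.
Inner hash: even-index sum = 696 mod 256 = 184; odd-index sum = 313 mod 256 = 57 → b8 39.
Outer input = (K'⊕opad) ∥ inner = 8a e8 5c 5c 5c ∥ b8 39.
Outer hash (tag): even-index sum = 379 mod 256 = 123; odd-index sum = 508 mod 256 = 252 → 7b fc.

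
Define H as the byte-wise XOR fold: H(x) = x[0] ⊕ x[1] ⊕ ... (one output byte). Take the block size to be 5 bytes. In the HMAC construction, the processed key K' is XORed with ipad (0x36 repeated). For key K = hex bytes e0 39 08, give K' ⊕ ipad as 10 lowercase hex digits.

d60f3e3636

Key hex bytes e0 39 08 is 3 bytes ≤ B = 5; zero-pad to 5 bytes: K' = e0 39 08 00 00.
XOR each byte with 0x36: e0⊕36=d6, 39⊕36=0f, 08⊕36=3e, 00⊕36=36, 00⊕36=36.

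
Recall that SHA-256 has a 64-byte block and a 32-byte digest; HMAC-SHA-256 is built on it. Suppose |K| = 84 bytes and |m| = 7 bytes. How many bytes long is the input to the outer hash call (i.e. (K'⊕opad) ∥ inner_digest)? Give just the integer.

96

Key is 84 > 64 bytes, so it is hashed to 32 bytes then zero-padded to 64: |K'| = 64.
Outer input = (K'⊕opad) ∥ H(inner) → 64 + 32 = 96 bytes.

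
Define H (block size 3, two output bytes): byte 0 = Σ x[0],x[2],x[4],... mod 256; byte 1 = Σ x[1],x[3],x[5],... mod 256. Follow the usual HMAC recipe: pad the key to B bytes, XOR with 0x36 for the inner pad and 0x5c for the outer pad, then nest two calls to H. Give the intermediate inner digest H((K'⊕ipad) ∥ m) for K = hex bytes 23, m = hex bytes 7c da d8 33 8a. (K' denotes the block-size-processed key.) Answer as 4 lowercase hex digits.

Key hex bytes 23 is 1 byte ≤ B = 3; zero-pad to 3 bytes: K' = 23 00 00.
K' ⊕ ipad = 15 36 36.
Inner input = 15 36 36 ∥ 7c da d8 33 8a.
Inner hash: even-index sum = 344 mod 256 = 88; odd-index sum = 532 mod 256 = 20 → 58 14.

5814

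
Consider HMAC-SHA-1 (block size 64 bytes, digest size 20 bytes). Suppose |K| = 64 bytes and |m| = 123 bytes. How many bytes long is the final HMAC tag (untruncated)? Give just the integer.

20

The tag is one SHA-1 digest: 20 bytes.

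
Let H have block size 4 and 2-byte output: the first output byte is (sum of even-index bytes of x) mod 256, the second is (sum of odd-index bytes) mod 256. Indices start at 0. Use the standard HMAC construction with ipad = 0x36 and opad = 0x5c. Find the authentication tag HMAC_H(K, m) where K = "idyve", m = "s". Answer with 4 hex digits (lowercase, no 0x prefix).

9104

Key "idyve" = 69 64 79 76 65 is 5 bytes > B = 4, so hash it first: H(key) = 47 da, then zero-pad to 4 bytes: K' = 47 da 00 00.
K' ⊕ ipad = 71 ec 36 36.  K' ⊕ opad = 1b 86 5c 5c.
Inner input = (K'⊕ipad) ∥ m = 71 ec 36 36 ∥ 73.
Inner hash: even-index sum = 282 mod 256 = 26; odd-index sum = 290 mod 256 = 34 → 1a 22.
Outer input = (K'⊕opad) ∥ inner = 1b 86 5c 5c ∥ 1a 22.
Outer hash (tag): even-index sum = 145 mod 256 = 145; odd-index sum = 260 mod 256 = 4 → 91 04.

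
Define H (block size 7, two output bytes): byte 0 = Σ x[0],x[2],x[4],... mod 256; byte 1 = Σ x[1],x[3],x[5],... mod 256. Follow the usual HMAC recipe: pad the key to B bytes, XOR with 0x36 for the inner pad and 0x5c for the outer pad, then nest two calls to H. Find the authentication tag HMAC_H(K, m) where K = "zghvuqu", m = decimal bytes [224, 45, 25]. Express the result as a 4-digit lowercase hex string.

7def

Key "zghvuqu" = 7a 67 68 76 75 71 75 is exactly B = 7 bytes: K' = 7a 67 68 76 75 71 75.
K' ⊕ ipad = 4c 51 5e 40 43 47 43.  K' ⊕ opad = 26 3b 34 2a 29 2d 29.
Inner input = (K'⊕ipad) ∥ m = 4c 51 5e 40 43 47 43 ∥ e0 2d 19.
Inner hash: even-index sum = 349 mod 256 = 93; odd-index sum = 465 mod 256 = 209 → 5d d1.
Outer input = (K'⊕opad) ∥ inner = 26 3b 34 2a 29 2d 29 ∥ 5d d1.
Outer hash (tag): even-index sum = 381 mod 256 = 125; odd-index sum = 239 mod 256 = 239 → 7d ef.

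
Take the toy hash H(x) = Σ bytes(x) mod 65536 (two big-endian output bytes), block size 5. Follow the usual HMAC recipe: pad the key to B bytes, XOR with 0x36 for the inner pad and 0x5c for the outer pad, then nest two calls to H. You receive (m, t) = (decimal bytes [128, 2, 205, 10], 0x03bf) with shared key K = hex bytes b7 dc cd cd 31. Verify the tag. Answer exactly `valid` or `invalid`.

valid

Key hex bytes b7 dc cd cd 31 is exactly B = 5 bytes: K' = b7 dc cd cd 31.
K' ⊕ ipad = 81 ea fb fb 07; K' ⊕ opad = eb 80 91 91 6d.
Inner hash: sum = 129+234+251+251+7+128+2+205+10 = 1217 → 04 c1.
Outer hash (recomputed tag): sum = 235+128+145+145+109+4+193 = 959 → 03 bf.
Recomputed tag = 03bf; claimed = 03bf → match.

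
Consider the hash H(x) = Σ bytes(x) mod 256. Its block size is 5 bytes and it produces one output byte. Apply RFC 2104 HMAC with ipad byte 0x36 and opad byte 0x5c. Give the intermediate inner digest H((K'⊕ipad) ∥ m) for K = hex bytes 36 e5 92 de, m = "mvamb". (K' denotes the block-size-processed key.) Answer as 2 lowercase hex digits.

Key hex bytes 36 e5 92 de is 4 bytes ≤ B = 5; zero-pad to 5 bytes: K' = 36 e5 92 de 00.
K' ⊕ ipad = 00 d3 a4 e8 36.
Inner input = 00 d3 a4 e8 36 ∥ 6d 76 61 6d 62.
Inner hash: sum = 0+211+164+232+54+109+118+97+109+98 = 1192; mod 256 = 168 → a8.

a8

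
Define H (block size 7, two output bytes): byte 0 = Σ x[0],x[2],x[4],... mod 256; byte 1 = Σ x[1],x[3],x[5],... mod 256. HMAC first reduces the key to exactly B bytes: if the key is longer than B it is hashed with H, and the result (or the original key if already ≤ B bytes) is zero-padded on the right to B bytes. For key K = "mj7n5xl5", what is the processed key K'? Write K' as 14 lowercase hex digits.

|K| = 8 > B = 7, so first hash the key.
H(K): even-index sum = 325 mod 256 = 69; odd-index sum = 389 mod 256 = 133 → 45 85.
Zero-pad H(K) = 45 85 to 7 bytes: K' = 45 85 00 00 00 00 00.

45850000000000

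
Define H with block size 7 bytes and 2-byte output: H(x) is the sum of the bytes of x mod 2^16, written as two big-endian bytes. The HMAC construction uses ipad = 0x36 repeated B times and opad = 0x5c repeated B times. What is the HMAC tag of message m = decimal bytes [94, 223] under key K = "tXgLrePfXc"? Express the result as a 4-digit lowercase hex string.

033a

Key "tXgLrePfXc" = 74 58 67 4c 72 65 50 66 58 63 is 10 bytes > B = 7, so hash it first: H(key) = 03 c7, then zero-pad to 7 bytes: K' = 03 c7 00 00 00 00 00.
K' ⊕ ipad = 35 f1 36 36 36 36 36.  K' ⊕ opad = 5f 9b 5c 5c 5c 5c 5c.
Inner input = (K'⊕ipad) ∥ m = 35 f1 36 36 36 36 36 ∥ 5e df.
Inner hash: sum = 53+241+54+54+54+54+54+94+223 = 881 → 03 71.
Outer input = (K'⊕opad) ∥ inner = 5f 9b 5c 5c 5c 5c 5c ∥ 03 71.
Outer hash (tag): sum = 95+155+92+92+92+92+92+3+113 = 826 → 03 3a.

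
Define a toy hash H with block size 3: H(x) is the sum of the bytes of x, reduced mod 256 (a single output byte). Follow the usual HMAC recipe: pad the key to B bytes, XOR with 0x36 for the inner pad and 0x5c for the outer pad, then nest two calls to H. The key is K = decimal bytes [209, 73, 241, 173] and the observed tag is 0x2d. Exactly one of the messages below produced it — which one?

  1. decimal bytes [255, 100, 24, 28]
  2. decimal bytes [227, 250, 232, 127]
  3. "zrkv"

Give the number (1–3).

1

Key decimal bytes [209, 73, 241, 173] = d1 49 f1 ad is 4 bytes > B = 3, so hash it first: H(key) = b8, then zero-pad to 3 bytes: K' = b8 00 00.
K' ⊕ ipad = 8e 36 36; K' ⊕ opad = e4 5c 5c.
m1: inner = H(8e 36 36 ff 64 18 1c) = 91; tag = H(e4 5c 5c 91) = 2d ← matches
m2: inner = H(8e 36 36 e3 fa e8 7f) = 3e; tag = H(e4 5c 5c 3e) = da
m3: inner = H(8e 36 36 7a 72 6b 76) = c7; tag = H(e4 5c 5c c7) = 63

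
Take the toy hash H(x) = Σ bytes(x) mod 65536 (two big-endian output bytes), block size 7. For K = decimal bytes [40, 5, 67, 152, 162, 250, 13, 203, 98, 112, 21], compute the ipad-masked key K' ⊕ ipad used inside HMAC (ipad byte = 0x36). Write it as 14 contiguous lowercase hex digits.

32553636363636

Key decimal bytes [40, 5, 67, 152, 162, 250, 13, 203, 98, 112, 21] = 28 05 43 98 a2 fa 0d cb 62 70 15 is 11 bytes > B = 7, so hash it first: H(key) = 04 63, then zero-pad to 7 bytes: K' = 04 63 00 00 00 00 00.
XOR each byte with 0x36: 04⊕36=32, 63⊕36=55, 00⊕36=36, 00⊕36=36, 00⊕36=36, 00⊕36=36, 00⊕36=36.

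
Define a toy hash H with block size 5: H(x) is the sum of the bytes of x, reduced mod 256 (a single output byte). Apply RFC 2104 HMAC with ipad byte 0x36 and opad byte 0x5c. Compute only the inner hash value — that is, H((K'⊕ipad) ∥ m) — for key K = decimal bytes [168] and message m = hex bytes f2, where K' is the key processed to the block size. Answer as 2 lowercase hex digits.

68

Key decimal bytes [168] = a8 is 1 byte ≤ B = 5; zero-pad to 5 bytes: K' = a8 00 00 00 00.
K' ⊕ ipad = 9e 36 36 36 36.
Inner input = 9e 36 36 36 36 ∥ f2.
Inner hash: sum = 158+54+54+54+54+242 = 616; mod 256 = 104 → 68.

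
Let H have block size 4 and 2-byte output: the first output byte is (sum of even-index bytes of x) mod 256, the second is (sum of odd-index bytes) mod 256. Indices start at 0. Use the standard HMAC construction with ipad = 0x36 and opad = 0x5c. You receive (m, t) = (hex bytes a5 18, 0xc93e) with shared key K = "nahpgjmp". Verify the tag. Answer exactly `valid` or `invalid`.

valid

Key "nahpgjmp" = 6e 61 68 70 67 6a 6d 70 is 8 bytes > B = 4, so hash it first: H(key) = aa ab, then zero-pad to 4 bytes: K' = aa ab 00 00.
K' ⊕ ipad = 9c 9d 36 36; K' ⊕ opad = f6 f7 5c 5c.
Inner hash: even-index sum = 375 mod 256 = 119; odd-index sum = 235 mod 256 = 235 → 77 eb.
Outer hash (recomputed tag): even-index sum = 457 mod 256 = 201; odd-index sum = 574 mod 256 = 62 → c9 3e.
Recomputed tag = c93e; claimed = c93e → match.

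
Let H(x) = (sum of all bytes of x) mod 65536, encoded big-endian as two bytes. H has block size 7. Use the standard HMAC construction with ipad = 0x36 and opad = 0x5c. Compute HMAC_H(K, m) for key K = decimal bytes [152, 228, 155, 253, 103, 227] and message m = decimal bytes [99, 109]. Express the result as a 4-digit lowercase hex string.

0463

Key decimal bytes [152, 228, 155, 253, 103, 227] = 98 e4 9b fd 67 e3 is 6 bytes ≤ B = 7; zero-pad to 7 bytes: K' = 98 e4 9b fd 67 e3 00.
K' ⊕ ipad = ae d2 ad cb 51 d5 36.  K' ⊕ opad = c4 b8 c7 a1 3b bf 5c.
Inner input = (K'⊕ipad) ∥ m = ae d2 ad cb 51 d5 36 ∥ 63 6d.
Inner hash: sum = 174+210+173+203+81+213+54+99+109 = 1316 → 05 24.
Outer input = (K'⊕opad) ∥ inner = c4 b8 c7 a1 3b bf 5c ∥ 05 24.
Outer hash (tag): sum = 196+184+199+161+59+191+92+5+36 = 1123 → 04 63.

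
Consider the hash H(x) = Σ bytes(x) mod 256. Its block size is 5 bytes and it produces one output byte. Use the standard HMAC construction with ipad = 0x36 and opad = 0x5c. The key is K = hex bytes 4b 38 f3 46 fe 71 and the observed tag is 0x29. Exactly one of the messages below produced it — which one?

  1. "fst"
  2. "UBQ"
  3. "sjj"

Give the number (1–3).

1

Key hex bytes 4b 38 f3 46 fe 71 is 6 bytes > B = 5, so hash it first: H(key) = 2b, then zero-pad to 5 bytes: K' = 2b 00 00 00 00.
K' ⊕ ipad = 1d 36 36 36 36; K' ⊕ opad = 77 5c 5c 5c 5c.
m1: inner = H(1d 36 36 36 36 66 73 74) = 42; tag = H(77 5c 5c 5c 5c 42) = 29 ← matches
m2: inner = H(1d 36 36 36 36 55 42 51) = dd; tag = H(77 5c 5c 5c 5c dd) = c4
m3: inner = H(1d 36 36 36 36 73 6a 6a) = 3c; tag = H(77 5c 5c 5c 5c 3c) = 23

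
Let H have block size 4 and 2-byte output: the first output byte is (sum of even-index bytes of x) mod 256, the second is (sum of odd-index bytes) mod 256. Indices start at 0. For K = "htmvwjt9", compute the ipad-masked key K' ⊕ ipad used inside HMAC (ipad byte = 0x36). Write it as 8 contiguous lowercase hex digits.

f6bb3636

Key "htmvwjt9" = 68 74 6d 76 77 6a 74 39 is 8 bytes > B = 4, so hash it first: H(key) = c0 8d, then zero-pad to 4 bytes: K' = c0 8d 00 00.
XOR each byte with 0x36: c0⊕36=f6, 8d⊕36=bb, 00⊕36=36, 00⊕36=36.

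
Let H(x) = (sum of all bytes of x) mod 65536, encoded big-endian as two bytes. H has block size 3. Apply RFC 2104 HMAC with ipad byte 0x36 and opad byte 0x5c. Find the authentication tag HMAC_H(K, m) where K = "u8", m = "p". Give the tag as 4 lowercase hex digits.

Key "u8" = 75 38 is 2 bytes ≤ B = 3; zero-pad to 3 bytes: K' = 75 38 00.
K' ⊕ ipad = 43 0e 36.  K' ⊕ opad = 29 64 5c.
Inner input = (K'⊕ipad) ∥ m = 43 0e 36 ∥ 70.
Inner hash: sum = 67+14+54+112 = 247 → 00 f7.
Outer input = (K'⊕opad) ∥ inner = 29 64 5c ∥ 00 f7.
Outer hash (tag): sum = 41+100+92+0+247 = 480 → 01 e0.

01e0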